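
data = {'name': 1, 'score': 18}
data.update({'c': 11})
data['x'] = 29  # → {'name': 1, 'score': 18, 'c': 11, 'x': 29}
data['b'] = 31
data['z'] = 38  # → {'name': 1, 'score': 18, 'c': 11, 'x': 29, 'b': 31, 'z': 38}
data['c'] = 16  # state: {'name': 1, 'score': 18, 'c': 16, 'x': 29, 'b': 31, 'z': 38}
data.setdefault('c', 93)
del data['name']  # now {'score': 18, 'c': 16, 'x': 29, 'b': 31, 'z': 38}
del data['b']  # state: {'score': 18, 'c': 16, 'x': 29, 'z': 38}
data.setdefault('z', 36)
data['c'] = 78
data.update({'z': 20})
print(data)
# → {'score': 18, 'c': 78, 'x': 29, 'z': 20}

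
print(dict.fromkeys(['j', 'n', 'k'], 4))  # {'j': 4, 'n': 4, 'k': 4}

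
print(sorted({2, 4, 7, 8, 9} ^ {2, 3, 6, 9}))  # [3, 4, 6, 7, 8]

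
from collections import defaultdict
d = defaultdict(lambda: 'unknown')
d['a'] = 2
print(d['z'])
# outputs unknown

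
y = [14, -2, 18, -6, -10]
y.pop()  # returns -10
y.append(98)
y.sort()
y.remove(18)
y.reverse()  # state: [98, 14, -2, -6]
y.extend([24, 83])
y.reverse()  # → [83, 24, -6, -2, 14, 98]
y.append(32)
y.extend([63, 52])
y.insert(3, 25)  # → [83, 24, -6, 25, -2, 14, 98, 32, 63, 52]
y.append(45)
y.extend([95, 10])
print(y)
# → [83, 24, -6, 25, -2, 14, 98, 32, 63, 52, 45, 95, 10]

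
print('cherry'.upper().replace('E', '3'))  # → CH3RRY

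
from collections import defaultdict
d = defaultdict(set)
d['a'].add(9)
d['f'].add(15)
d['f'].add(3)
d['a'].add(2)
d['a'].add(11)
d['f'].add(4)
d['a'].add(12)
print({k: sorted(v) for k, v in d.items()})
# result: {'a': [2, 9, 11, 12], 'f': [3, 4, 15]}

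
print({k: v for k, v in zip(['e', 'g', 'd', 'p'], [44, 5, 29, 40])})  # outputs {'e': 44, 'g': 5, 'd': 29, 'p': 40}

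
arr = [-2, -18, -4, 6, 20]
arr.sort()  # [-18, -4, -2, 6, 20]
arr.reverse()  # [20, 6, -2, -4, -18]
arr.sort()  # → [-18, -4, -2, 6, 20]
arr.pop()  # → 20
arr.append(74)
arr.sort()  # [-18, -4, -2, 6, 74]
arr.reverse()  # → [74, 6, -2, -4, -18]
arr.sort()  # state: [-18, -4, -2, 6, 74]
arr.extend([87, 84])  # [-18, -4, -2, 6, 74, 87, 84]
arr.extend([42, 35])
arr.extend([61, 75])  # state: [-18, -4, -2, 6, 74, 87, 84, 42, 35, 61, 75]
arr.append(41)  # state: [-18, -4, -2, 6, 74, 87, 84, 42, 35, 61, 75, 41]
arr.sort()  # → [-18, -4, -2, 6, 35, 41, 42, 61, 74, 75, 84, 87]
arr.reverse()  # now [87, 84, 75, 74, 61, 42, 41, 35, 6, -2, -4, -18]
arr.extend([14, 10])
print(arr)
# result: [87, 84, 75, 74, 61, 42, 41, 35, 6, -2, -4, -18, 14, 10]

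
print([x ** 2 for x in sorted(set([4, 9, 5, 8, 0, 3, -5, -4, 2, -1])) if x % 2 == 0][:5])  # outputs [16, 0, 4, 16, 64]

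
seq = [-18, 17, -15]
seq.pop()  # -15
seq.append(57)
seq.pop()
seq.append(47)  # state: [-18, 17, 47]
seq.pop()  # 47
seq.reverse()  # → [17, -18]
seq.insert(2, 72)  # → [17, -18, 72]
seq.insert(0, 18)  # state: [18, 17, -18, 72]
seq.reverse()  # [72, -18, 17, 18]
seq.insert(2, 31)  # [72, -18, 31, 17, 18]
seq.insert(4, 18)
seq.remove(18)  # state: [72, -18, 31, 17, 18]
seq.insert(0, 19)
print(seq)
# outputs [19, 72, -18, 31, 17, 18]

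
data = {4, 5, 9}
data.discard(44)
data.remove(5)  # {4, 9}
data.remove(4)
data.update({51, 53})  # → {9, 51, 53}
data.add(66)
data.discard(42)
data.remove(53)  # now {9, 51, 66}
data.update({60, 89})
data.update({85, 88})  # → {9, 51, 60, 66, 85, 88, 89}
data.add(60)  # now {9, 51, 60, 66, 85, 88, 89}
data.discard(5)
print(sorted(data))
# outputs [9, 51, 60, 66, 85, 88, 89]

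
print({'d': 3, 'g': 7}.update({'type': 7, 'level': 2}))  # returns None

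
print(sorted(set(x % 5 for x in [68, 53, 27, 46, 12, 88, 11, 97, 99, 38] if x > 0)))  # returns [1, 2, 3, 4]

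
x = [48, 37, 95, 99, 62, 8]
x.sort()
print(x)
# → [8, 37, 48, 62, 95, 99]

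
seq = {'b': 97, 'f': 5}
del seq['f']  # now {'b': 97}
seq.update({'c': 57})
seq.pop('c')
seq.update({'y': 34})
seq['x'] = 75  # {'b': 97, 'y': 34, 'x': 75}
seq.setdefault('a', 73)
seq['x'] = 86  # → {'b': 97, 'y': 34, 'x': 86, 'a': 73}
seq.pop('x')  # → 86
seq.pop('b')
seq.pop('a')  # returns 73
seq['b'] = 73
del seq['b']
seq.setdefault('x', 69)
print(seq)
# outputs {'y': 34, 'x': 69}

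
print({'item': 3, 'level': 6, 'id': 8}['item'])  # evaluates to 3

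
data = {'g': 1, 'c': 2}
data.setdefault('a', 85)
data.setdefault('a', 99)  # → 85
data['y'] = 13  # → {'g': 1, 'c': 2, 'a': 85, 'y': 13}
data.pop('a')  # 85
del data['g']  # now {'c': 2, 'y': 13}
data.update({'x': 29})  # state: {'c': 2, 'y': 13, 'x': 29}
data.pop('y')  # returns 13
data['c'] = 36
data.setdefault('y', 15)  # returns 15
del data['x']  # {'c': 36, 'y': 15}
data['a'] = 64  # {'c': 36, 'y': 15, 'a': 64}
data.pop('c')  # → 36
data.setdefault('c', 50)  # 50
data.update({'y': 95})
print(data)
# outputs {'y': 95, 'a': 64, 'c': 50}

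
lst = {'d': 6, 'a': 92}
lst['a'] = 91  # {'d': 6, 'a': 91}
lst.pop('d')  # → 6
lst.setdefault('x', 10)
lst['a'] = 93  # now {'a': 93, 'x': 10}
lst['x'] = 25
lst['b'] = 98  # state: {'a': 93, 'x': 25, 'b': 98}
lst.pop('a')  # 93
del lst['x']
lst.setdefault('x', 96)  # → 96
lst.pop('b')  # 98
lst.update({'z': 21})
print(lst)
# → {'x': 96, 'z': 21}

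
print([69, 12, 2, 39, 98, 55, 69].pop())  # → 69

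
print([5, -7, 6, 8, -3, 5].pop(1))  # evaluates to -7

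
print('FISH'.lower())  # fish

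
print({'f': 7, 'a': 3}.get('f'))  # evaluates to 7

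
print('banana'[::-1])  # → ananab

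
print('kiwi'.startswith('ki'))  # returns True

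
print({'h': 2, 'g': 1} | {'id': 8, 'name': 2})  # {'h': 2, 'g': 1, 'id': 8, 'name': 2}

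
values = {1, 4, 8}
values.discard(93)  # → {1, 4, 8}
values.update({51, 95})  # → {1, 4, 8, 51, 95}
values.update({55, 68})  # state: {1, 4, 8, 51, 55, 68, 95}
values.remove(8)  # {1, 4, 51, 55, 68, 95}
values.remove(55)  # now {1, 4, 51, 68, 95}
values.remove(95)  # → {1, 4, 51, 68}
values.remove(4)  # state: {1, 51, 68}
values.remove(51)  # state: {1, 68}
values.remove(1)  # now {68}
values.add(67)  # {67, 68}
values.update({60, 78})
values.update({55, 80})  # {55, 60, 67, 68, 78, 80}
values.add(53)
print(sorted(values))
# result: [53, 55, 60, 67, 68, 78, 80]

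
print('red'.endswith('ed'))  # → True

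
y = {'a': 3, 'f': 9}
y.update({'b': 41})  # {'a': 3, 'f': 9, 'b': 41}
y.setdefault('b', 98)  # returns 41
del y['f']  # {'a': 3, 'b': 41}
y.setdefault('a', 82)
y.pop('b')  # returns 41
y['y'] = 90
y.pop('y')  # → 90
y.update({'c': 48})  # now {'a': 3, 'c': 48}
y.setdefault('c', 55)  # 48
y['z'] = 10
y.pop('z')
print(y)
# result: {'a': 3, 'c': 48}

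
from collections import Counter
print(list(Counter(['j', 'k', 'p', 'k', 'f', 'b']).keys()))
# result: ['j', 'k', 'p', 'f', 'b']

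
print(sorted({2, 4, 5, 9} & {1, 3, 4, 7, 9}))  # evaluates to [4, 9]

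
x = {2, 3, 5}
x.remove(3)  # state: {2, 5}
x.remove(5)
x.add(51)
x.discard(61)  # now {2, 51}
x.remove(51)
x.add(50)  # {2, 50}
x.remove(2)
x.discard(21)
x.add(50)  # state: {50}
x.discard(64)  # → {50}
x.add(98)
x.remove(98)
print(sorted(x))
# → [50]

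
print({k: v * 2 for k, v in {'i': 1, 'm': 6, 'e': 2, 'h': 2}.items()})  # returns {'i': 2, 'm': 12, 'e': 4, 'h': 4}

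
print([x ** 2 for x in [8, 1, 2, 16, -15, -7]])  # [64, 1, 4, 256, 225, 49]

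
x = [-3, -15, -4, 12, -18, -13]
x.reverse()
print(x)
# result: [-13, -18, 12, -4, -15, -3]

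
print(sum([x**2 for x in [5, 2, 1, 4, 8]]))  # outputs 110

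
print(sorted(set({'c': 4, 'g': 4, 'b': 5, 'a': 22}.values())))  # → [4, 5, 22]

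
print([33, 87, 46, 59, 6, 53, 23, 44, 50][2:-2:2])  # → [46, 6, 23]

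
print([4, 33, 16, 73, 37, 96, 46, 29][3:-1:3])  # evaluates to [73, 46]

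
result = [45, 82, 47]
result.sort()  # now [45, 47, 82]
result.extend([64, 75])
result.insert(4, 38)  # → [45, 47, 82, 64, 38, 75]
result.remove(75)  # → [45, 47, 82, 64, 38]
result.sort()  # [38, 45, 47, 64, 82]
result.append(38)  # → [38, 45, 47, 64, 82, 38]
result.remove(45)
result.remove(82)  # [38, 47, 64, 38]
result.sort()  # [38, 38, 47, 64]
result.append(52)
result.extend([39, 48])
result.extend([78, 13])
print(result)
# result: [38, 38, 47, 64, 52, 39, 48, 78, 13]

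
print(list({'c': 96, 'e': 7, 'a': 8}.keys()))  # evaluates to ['c', 'e', 'a']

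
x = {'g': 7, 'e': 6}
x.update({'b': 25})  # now {'g': 7, 'e': 6, 'b': 25}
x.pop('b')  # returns 25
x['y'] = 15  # {'g': 7, 'e': 6, 'y': 15}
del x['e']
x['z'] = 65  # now {'g': 7, 'y': 15, 'z': 65}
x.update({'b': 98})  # {'g': 7, 'y': 15, 'z': 65, 'b': 98}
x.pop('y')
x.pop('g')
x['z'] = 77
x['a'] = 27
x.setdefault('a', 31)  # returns 27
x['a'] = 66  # {'z': 77, 'b': 98, 'a': 66}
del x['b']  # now {'z': 77, 'a': 66}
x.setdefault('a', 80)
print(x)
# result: {'z': 77, 'a': 66}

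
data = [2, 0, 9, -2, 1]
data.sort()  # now [-2, 0, 1, 2, 9]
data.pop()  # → 9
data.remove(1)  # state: [-2, 0, 2]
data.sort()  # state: [-2, 0, 2]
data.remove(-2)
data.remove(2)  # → [0]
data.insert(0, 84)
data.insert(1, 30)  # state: [84, 30, 0]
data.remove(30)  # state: [84, 0]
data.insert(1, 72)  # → [84, 72, 0]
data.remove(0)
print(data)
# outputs [84, 72]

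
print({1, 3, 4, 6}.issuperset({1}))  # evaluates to True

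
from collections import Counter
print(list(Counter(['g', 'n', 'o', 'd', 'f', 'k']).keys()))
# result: ['g', 'n', 'o', 'd', 'f', 'k']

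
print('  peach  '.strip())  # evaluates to peach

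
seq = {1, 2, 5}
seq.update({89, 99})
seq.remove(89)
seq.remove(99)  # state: {1, 2, 5}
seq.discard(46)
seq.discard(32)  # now {1, 2, 5}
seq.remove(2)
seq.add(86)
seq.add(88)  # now {1, 5, 86, 88}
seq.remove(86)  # {1, 5, 88}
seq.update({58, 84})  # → {1, 5, 58, 84, 88}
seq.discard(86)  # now {1, 5, 58, 84, 88}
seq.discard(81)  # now {1, 5, 58, 84, 88}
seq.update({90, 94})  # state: {1, 5, 58, 84, 88, 90, 94}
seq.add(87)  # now {1, 5, 58, 84, 87, 88, 90, 94}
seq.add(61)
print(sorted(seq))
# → [1, 5, 58, 61, 84, 87, 88, 90, 94]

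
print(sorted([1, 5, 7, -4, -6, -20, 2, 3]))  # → [-20, -6, -4, 1, 2, 3, 5, 7]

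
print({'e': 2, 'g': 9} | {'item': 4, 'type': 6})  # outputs {'e': 2, 'g': 9, 'item': 4, 'type': 6}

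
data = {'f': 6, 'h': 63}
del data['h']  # {'f': 6}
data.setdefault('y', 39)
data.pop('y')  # 39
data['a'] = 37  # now {'f': 6, 'a': 37}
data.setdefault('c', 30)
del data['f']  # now {'a': 37, 'c': 30}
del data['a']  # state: {'c': 30}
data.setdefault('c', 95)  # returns 30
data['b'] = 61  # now {'c': 30, 'b': 61}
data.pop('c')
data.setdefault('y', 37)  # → 37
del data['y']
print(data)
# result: {'b': 61}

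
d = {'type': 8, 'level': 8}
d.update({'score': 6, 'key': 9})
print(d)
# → {'type': 8, 'level': 8, 'score': 6, 'key': 9}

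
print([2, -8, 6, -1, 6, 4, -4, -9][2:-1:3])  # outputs [6, 4]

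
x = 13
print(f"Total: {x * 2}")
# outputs Total: 26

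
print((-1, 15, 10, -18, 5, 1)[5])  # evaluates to 1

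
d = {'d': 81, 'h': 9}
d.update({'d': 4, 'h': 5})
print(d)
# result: {'d': 4, 'h': 5}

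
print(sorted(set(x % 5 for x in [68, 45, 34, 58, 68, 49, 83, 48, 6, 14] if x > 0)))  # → [0, 1, 3, 4]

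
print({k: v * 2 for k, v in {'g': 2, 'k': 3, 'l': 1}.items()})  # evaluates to {'g': 4, 'k': 6, 'l': 2}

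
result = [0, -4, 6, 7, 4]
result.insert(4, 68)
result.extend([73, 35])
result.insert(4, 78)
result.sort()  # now [-4, 0, 4, 6, 7, 35, 68, 73, 78]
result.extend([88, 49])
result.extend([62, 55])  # [-4, 0, 4, 6, 7, 35, 68, 73, 78, 88, 49, 62, 55]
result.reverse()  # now [55, 62, 49, 88, 78, 73, 68, 35, 7, 6, 4, 0, -4]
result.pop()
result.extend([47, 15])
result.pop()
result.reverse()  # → [47, 0, 4, 6, 7, 35, 68, 73, 78, 88, 49, 62, 55]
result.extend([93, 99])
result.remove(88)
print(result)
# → [47, 0, 4, 6, 7, 35, 68, 73, 78, 49, 62, 55, 93, 99]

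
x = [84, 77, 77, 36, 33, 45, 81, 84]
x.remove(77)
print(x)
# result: [84, 77, 36, 33, 45, 81, 84]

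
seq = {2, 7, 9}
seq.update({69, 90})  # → {2, 7, 9, 69, 90}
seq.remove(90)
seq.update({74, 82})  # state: {2, 7, 9, 69, 74, 82}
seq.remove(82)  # {2, 7, 9, 69, 74}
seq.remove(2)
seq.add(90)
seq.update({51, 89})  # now {7, 9, 51, 69, 74, 89, 90}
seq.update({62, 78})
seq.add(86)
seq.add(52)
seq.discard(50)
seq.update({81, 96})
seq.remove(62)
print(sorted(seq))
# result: [7, 9, 51, 52, 69, 74, 78, 81, 86, 89, 90, 96]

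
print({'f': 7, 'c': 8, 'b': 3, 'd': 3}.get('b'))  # 3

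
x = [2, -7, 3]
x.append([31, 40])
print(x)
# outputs [2, -7, 3, [31, 40]]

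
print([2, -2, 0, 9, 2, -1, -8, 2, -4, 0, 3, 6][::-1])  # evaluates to [6, 3, 0, -4, 2, -8, -1, 2, 9, 0, -2, 2]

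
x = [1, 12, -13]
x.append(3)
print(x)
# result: [1, 12, -13, 3]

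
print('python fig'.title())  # Python Fig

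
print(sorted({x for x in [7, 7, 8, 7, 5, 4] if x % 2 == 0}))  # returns [4, 8]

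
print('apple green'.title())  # Apple Green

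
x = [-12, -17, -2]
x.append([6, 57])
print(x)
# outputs [-12, -17, -2, [6, 57]]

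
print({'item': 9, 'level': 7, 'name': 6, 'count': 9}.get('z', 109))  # 109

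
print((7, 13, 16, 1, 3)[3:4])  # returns (1,)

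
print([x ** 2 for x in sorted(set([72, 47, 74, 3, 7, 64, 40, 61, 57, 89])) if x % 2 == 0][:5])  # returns [1600, 4096, 5184, 5476]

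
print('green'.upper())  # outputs GREEN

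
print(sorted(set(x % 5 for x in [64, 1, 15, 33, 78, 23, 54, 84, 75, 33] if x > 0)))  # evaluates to [0, 1, 3, 4]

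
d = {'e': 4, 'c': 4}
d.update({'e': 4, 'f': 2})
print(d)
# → {'e': 4, 'c': 4, 'f': 2}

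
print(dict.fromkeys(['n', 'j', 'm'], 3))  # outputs {'n': 3, 'j': 3, 'm': 3}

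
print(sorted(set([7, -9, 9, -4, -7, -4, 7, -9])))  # [-9, -7, -4, 7, 9]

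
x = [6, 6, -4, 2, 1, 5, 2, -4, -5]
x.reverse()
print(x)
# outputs [-5, -4, 2, 5, 1, 2, -4, 6, 6]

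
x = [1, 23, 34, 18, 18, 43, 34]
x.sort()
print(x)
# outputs [1, 18, 18, 23, 34, 34, 43]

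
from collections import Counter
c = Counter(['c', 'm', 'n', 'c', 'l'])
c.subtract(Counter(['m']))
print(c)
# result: Counter({'c': 2, 'n': 1, 'l': 1, 'm': 0})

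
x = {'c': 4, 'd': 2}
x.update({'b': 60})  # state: {'c': 4, 'd': 2, 'b': 60}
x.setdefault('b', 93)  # 60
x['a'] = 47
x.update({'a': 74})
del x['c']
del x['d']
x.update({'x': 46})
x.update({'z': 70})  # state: {'b': 60, 'a': 74, 'x': 46, 'z': 70}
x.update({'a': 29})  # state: {'b': 60, 'a': 29, 'x': 46, 'z': 70}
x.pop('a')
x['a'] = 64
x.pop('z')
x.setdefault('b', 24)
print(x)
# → {'b': 60, 'x': 46, 'a': 64}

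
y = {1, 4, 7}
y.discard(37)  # {1, 4, 7}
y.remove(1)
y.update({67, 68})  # {4, 7, 67, 68}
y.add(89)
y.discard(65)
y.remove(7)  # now {4, 67, 68, 89}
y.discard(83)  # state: {4, 67, 68, 89}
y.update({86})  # {4, 67, 68, 86, 89}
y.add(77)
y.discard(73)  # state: {4, 67, 68, 77, 86, 89}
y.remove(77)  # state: {4, 67, 68, 86, 89}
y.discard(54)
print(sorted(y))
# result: [4, 67, 68, 86, 89]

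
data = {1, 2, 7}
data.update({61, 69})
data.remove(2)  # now {1, 7, 61, 69}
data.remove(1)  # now {7, 61, 69}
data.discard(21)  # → {7, 61, 69}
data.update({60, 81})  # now {7, 60, 61, 69, 81}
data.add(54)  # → {7, 54, 60, 61, 69, 81}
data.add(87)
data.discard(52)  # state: {7, 54, 60, 61, 69, 81, 87}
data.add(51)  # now {7, 51, 54, 60, 61, 69, 81, 87}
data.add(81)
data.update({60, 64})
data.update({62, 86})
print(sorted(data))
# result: [7, 51, 54, 60, 61, 62, 64, 69, 81, 86, 87]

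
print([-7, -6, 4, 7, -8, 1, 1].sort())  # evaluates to None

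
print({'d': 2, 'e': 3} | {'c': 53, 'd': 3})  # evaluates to {'d': 3, 'e': 3, 'c': 53}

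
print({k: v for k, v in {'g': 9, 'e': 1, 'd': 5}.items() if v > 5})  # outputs {'g': 9}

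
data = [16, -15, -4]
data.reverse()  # [-4, -15, 16]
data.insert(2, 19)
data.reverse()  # [16, 19, -15, -4]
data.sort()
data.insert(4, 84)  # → [-15, -4, 16, 19, 84]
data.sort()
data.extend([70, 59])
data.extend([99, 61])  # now [-15, -4, 16, 19, 84, 70, 59, 99, 61]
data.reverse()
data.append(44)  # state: [61, 99, 59, 70, 84, 19, 16, -4, -15, 44]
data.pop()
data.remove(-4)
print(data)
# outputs [61, 99, 59, 70, 84, 19, 16, -15]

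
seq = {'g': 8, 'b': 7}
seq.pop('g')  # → 8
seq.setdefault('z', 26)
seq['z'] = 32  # {'b': 7, 'z': 32}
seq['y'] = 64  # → {'b': 7, 'z': 32, 'y': 64}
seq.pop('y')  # 64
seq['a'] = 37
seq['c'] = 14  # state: {'b': 7, 'z': 32, 'a': 37, 'c': 14}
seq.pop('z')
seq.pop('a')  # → 37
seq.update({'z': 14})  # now {'b': 7, 'c': 14, 'z': 14}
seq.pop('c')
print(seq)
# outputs {'b': 7, 'z': 14}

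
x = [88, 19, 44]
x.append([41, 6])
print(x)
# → [88, 19, 44, [41, 6]]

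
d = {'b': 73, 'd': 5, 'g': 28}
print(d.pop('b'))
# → 73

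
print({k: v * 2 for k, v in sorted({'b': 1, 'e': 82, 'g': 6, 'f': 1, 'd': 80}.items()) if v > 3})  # {'d': 160, 'e': 164, 'g': 12}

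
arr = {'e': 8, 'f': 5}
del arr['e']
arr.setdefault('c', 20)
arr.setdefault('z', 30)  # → 30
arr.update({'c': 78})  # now {'f': 5, 'c': 78, 'z': 30}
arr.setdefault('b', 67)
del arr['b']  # {'f': 5, 'c': 78, 'z': 30}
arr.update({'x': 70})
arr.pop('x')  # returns 70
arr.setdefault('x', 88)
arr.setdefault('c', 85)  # 78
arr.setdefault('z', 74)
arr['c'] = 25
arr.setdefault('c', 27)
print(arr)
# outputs {'f': 5, 'c': 25, 'z': 30, 'x': 88}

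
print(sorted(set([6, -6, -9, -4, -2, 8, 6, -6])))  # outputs [-9, -6, -4, -2, 6, 8]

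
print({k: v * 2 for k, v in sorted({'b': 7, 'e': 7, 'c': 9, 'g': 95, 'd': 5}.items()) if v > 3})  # {'b': 14, 'c': 18, 'd': 10, 'e': 14, 'g': 190}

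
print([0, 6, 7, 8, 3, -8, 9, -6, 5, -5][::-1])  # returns [-5, 5, -6, 9, -8, 3, 8, 7, 6, 0]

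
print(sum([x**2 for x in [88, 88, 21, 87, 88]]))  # 31242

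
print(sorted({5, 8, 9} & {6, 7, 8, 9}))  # [8, 9]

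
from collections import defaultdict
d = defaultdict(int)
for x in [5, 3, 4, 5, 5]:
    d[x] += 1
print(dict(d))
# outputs {5: 3, 3: 1, 4: 1}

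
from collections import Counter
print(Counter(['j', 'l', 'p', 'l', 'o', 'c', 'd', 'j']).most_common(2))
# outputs [('j', 2), ('l', 2)]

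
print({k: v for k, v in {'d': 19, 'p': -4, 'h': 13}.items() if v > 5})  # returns {'d': 19, 'h': 13}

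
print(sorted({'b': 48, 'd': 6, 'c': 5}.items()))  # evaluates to [('b', 48), ('c', 5), ('d', 6)]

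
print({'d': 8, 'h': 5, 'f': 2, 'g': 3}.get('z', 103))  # 103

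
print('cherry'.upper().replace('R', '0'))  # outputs CHE00Y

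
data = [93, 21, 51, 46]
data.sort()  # [21, 46, 51, 93]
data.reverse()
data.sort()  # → [21, 46, 51, 93]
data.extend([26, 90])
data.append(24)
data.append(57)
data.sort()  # [21, 24, 26, 46, 51, 57, 90, 93]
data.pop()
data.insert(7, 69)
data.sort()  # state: [21, 24, 26, 46, 51, 57, 69, 90]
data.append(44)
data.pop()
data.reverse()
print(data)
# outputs [90, 69, 57, 51, 46, 26, 24, 21]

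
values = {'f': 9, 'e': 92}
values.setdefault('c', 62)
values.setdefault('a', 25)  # 25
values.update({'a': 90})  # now {'f': 9, 'e': 92, 'c': 62, 'a': 90}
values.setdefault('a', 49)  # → 90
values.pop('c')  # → 62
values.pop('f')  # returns 9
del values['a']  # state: {'e': 92}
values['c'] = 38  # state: {'e': 92, 'c': 38}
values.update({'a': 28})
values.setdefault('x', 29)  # 29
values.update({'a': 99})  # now {'e': 92, 'c': 38, 'a': 99, 'x': 29}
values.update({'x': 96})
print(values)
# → {'e': 92, 'c': 38, 'a': 99, 'x': 96}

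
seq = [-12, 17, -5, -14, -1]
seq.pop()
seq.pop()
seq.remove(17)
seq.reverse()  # [-5, -12]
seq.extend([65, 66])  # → [-5, -12, 65, 66]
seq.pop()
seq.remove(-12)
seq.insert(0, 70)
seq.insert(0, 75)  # [75, 70, -5, 65]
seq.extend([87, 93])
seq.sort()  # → [-5, 65, 70, 75, 87, 93]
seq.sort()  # [-5, 65, 70, 75, 87, 93]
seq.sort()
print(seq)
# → [-5, 65, 70, 75, 87, 93]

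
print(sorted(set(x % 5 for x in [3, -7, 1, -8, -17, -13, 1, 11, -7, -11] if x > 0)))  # [1, 3]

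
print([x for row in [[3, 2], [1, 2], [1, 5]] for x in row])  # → [3, 2, 1, 2, 1, 5]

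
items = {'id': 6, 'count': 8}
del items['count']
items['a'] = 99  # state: {'id': 6, 'a': 99}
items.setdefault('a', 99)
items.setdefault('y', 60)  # 60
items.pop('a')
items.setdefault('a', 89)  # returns 89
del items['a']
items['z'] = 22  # {'id': 6, 'y': 60, 'z': 22}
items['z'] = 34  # {'id': 6, 'y': 60, 'z': 34}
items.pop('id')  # 6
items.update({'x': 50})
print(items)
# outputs {'y': 60, 'z': 34, 'x': 50}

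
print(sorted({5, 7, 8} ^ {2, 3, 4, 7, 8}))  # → [2, 3, 4, 5]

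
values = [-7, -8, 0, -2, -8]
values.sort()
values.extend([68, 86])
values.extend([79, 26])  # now [-8, -8, -7, -2, 0, 68, 86, 79, 26]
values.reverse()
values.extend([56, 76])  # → [26, 79, 86, 68, 0, -2, -7, -8, -8, 56, 76]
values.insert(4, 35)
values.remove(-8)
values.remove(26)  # [79, 86, 68, 35, 0, -2, -7, -8, 56, 76]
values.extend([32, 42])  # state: [79, 86, 68, 35, 0, -2, -7, -8, 56, 76, 32, 42]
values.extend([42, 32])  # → [79, 86, 68, 35, 0, -2, -7, -8, 56, 76, 32, 42, 42, 32]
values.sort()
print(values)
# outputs [-8, -7, -2, 0, 32, 32, 35, 42, 42, 56, 68, 76, 79, 86]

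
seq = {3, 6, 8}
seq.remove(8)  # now {3, 6}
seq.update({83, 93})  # {3, 6, 83, 93}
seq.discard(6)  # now {3, 83, 93}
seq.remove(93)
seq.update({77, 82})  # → {3, 77, 82, 83}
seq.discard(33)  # {3, 77, 82, 83}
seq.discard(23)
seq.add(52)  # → {3, 52, 77, 82, 83}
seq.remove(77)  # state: {3, 52, 82, 83}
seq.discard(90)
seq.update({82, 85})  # {3, 52, 82, 83, 85}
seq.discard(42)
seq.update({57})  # {3, 52, 57, 82, 83, 85}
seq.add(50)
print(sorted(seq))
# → [3, 50, 52, 57, 82, 83, 85]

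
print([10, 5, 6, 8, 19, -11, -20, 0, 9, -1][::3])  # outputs [10, 8, -20, -1]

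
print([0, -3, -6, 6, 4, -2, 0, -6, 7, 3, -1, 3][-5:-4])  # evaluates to [-6]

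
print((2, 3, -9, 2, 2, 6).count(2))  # 3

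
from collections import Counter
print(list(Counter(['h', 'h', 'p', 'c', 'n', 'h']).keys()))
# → ['h', 'p', 'c', 'n']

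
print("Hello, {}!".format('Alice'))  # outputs Hello, Alice!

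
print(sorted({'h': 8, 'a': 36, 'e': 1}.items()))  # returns [('a', 36), ('e', 1), ('h', 8)]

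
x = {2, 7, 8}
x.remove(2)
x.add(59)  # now {7, 8, 59}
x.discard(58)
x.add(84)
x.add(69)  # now {7, 8, 59, 69, 84}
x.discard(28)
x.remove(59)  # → {7, 8, 69, 84}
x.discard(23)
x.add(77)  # {7, 8, 69, 77, 84}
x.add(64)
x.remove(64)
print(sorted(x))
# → [7, 8, 69, 77, 84]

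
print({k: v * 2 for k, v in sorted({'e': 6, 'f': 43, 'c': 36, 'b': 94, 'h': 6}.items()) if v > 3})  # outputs {'b': 188, 'c': 72, 'e': 12, 'f': 86, 'h': 12}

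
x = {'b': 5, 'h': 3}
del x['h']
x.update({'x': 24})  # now {'b': 5, 'x': 24}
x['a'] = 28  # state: {'b': 5, 'x': 24, 'a': 28}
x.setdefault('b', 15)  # 5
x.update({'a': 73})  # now {'b': 5, 'x': 24, 'a': 73}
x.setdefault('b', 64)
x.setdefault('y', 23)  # 23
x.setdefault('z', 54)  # 54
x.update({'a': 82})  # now {'b': 5, 'x': 24, 'a': 82, 'y': 23, 'z': 54}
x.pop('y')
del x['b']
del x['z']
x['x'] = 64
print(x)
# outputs {'x': 64, 'a': 82}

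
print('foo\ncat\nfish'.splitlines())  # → ['foo', 'cat', 'fish']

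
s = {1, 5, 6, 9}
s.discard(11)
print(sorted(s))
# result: [1, 5, 6, 9]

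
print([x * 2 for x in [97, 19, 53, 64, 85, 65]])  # [194, 38, 106, 128, 170, 130]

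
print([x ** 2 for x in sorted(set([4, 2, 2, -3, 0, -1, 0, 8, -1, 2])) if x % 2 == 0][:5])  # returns [0, 4, 16, 64]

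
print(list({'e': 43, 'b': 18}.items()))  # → [('e', 43), ('b', 18)]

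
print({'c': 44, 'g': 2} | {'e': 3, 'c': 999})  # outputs {'c': 999, 'g': 2, 'e': 3}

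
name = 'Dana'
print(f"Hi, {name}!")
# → Hi, Dana!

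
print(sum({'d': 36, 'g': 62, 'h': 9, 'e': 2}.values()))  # 109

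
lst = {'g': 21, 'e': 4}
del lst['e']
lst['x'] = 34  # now {'g': 21, 'x': 34}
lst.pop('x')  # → 34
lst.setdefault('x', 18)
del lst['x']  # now {'g': 21}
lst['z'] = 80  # {'g': 21, 'z': 80}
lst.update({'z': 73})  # {'g': 21, 'z': 73}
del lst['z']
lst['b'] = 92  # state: {'g': 21, 'b': 92}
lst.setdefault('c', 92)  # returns 92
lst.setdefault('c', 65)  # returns 92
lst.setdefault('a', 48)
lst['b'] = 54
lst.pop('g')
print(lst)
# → {'b': 54, 'c': 92, 'a': 48}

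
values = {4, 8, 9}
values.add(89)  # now {4, 8, 9, 89}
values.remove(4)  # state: {8, 9, 89}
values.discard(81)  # {8, 9, 89}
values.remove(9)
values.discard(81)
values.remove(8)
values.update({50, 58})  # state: {50, 58, 89}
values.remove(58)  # {50, 89}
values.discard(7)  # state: {50, 89}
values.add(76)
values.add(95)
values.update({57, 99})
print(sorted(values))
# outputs [50, 57, 76, 89, 95, 99]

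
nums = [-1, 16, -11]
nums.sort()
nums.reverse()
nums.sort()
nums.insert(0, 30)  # [30, -11, -1, 16]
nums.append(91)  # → [30, -11, -1, 16, 91]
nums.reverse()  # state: [91, 16, -1, -11, 30]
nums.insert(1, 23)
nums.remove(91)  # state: [23, 16, -1, -11, 30]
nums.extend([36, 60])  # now [23, 16, -1, -11, 30, 36, 60]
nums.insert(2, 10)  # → [23, 16, 10, -1, -11, 30, 36, 60]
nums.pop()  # 60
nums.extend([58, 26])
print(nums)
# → [23, 16, 10, -1, -11, 30, 36, 58, 26]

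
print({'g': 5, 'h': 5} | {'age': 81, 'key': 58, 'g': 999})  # {'g': 999, 'h': 5, 'age': 81, 'key': 58}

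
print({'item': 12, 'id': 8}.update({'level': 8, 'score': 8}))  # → None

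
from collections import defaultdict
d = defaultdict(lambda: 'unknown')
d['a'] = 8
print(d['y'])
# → unknown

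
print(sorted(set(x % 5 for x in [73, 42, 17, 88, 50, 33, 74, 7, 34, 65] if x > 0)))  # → [0, 2, 3, 4]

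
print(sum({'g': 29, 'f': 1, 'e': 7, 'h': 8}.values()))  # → 45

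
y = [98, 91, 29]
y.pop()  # 29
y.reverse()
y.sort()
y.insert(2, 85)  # [91, 98, 85]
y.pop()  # 85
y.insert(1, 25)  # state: [91, 25, 98]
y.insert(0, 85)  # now [85, 91, 25, 98]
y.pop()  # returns 98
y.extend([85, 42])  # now [85, 91, 25, 85, 42]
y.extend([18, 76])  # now [85, 91, 25, 85, 42, 18, 76]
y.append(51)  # [85, 91, 25, 85, 42, 18, 76, 51]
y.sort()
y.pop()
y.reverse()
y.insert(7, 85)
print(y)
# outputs [85, 85, 76, 51, 42, 25, 18, 85]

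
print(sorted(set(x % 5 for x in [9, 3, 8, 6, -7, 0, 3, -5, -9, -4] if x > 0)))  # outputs [1, 3, 4]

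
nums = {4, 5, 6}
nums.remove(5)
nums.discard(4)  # {6}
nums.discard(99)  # {6}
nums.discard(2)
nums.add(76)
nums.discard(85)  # {6, 76}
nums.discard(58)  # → {6, 76}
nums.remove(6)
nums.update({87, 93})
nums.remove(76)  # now {87, 93}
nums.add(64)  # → {64, 87, 93}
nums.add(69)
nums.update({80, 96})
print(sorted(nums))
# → [64, 69, 80, 87, 93, 96]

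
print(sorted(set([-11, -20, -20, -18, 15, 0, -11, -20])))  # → [-20, -18, -11, 0, 15]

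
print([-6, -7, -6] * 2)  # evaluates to [-6, -7, -6, -6, -7, -6]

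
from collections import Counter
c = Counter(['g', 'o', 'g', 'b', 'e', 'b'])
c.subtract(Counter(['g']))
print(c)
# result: Counter({'b': 2, 'g': 1, 'o': 1, 'e': 1})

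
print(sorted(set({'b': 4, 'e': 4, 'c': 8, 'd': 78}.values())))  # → [4, 8, 78]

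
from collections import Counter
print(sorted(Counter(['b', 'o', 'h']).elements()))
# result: ['b', 'h', 'o']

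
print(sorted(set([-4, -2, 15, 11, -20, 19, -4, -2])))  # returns [-20, -4, -2, 11, 15, 19]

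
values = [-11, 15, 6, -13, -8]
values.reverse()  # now [-8, -13, 6, 15, -11]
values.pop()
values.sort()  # [-13, -8, 6, 15]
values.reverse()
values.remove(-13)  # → [15, 6, -8]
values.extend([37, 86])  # [15, 6, -8, 37, 86]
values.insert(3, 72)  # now [15, 6, -8, 72, 37, 86]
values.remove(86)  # [15, 6, -8, 72, 37]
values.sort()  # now [-8, 6, 15, 37, 72]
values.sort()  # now [-8, 6, 15, 37, 72]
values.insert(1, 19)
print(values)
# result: [-8, 19, 6, 15, 37, 72]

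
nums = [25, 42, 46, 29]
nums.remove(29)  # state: [25, 42, 46]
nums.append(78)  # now [25, 42, 46, 78]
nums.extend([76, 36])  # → [25, 42, 46, 78, 76, 36]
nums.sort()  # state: [25, 36, 42, 46, 76, 78]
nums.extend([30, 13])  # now [25, 36, 42, 46, 76, 78, 30, 13]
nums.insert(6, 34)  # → [25, 36, 42, 46, 76, 78, 34, 30, 13]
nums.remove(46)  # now [25, 36, 42, 76, 78, 34, 30, 13]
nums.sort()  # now [13, 25, 30, 34, 36, 42, 76, 78]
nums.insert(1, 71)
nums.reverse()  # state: [78, 76, 42, 36, 34, 30, 25, 71, 13]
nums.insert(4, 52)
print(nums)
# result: [78, 76, 42, 36, 52, 34, 30, 25, 71, 13]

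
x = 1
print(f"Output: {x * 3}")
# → Output: 3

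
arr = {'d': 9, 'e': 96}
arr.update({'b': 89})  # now {'d': 9, 'e': 96, 'b': 89}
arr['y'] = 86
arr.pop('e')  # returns 96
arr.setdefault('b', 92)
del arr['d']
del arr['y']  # {'b': 89}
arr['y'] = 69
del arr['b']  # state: {'y': 69}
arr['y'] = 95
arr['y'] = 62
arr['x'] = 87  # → {'y': 62, 'x': 87}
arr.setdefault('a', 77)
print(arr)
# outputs {'y': 62, 'x': 87, 'a': 77}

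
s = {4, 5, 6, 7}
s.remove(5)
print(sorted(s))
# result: [4, 6, 7]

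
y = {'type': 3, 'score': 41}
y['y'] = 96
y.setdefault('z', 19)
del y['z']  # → {'type': 3, 'score': 41, 'y': 96}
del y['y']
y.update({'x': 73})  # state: {'type': 3, 'score': 41, 'x': 73}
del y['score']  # {'type': 3, 'x': 73}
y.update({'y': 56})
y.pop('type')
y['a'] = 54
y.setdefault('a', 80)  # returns 54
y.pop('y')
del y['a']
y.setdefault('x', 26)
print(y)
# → {'x': 73}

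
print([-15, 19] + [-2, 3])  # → [-15, 19, -2, 3]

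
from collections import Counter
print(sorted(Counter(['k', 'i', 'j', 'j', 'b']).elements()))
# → ['b', 'i', 'j', 'j', 'k']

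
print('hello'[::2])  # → hlo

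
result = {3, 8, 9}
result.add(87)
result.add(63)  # {3, 8, 9, 63, 87}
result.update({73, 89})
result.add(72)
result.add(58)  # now {3, 8, 9, 58, 63, 72, 73, 87, 89}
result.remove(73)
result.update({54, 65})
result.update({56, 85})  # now {3, 8, 9, 54, 56, 58, 63, 65, 72, 85, 87, 89}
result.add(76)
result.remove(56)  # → {3, 8, 9, 54, 58, 63, 65, 72, 76, 85, 87, 89}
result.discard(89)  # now {3, 8, 9, 54, 58, 63, 65, 72, 76, 85, 87}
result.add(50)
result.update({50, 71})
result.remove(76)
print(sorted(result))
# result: [3, 8, 9, 50, 54, 58, 63, 65, 71, 72, 85, 87]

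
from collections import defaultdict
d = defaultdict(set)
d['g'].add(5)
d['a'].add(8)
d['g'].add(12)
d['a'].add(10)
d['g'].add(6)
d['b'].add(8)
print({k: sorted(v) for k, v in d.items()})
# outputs {'g': [5, 6, 12], 'a': [8, 10], 'b': [8]}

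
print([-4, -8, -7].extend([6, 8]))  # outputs None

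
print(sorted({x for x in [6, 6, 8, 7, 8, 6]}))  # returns [6, 7, 8]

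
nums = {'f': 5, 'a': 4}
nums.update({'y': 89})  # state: {'f': 5, 'a': 4, 'y': 89}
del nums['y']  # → {'f': 5, 'a': 4}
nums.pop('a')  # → 4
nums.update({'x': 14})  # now {'f': 5, 'x': 14}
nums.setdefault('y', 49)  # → 49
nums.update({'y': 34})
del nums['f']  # {'x': 14, 'y': 34}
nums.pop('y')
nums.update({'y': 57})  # {'x': 14, 'y': 57}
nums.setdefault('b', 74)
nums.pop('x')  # 14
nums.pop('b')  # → 74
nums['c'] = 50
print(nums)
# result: {'y': 57, 'c': 50}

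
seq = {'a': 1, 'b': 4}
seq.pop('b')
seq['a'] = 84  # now {'a': 84}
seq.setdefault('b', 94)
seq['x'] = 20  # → {'a': 84, 'b': 94, 'x': 20}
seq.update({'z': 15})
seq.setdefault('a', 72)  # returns 84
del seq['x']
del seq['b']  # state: {'a': 84, 'z': 15}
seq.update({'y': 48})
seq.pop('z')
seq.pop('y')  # 48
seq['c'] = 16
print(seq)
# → {'a': 84, 'c': 16}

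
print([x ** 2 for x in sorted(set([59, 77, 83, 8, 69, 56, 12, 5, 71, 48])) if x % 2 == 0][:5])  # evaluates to [64, 144, 2304, 3136]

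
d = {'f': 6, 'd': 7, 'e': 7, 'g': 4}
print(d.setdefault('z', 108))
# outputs 108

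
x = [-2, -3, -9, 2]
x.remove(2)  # [-2, -3, -9]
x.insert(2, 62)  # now [-2, -3, 62, -9]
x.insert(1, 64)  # [-2, 64, -3, 62, -9]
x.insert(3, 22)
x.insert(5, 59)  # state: [-2, 64, -3, 22, 62, 59, -9]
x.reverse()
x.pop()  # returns -2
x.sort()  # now [-9, -3, 22, 59, 62, 64]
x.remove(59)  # [-9, -3, 22, 62, 64]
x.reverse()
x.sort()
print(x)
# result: [-9, -3, 22, 62, 64]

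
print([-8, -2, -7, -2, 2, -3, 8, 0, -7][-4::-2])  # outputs [-3, -2, -2]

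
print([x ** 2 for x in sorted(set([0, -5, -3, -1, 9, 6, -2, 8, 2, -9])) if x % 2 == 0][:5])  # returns [4, 0, 4, 36, 64]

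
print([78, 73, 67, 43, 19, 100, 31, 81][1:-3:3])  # [73, 19]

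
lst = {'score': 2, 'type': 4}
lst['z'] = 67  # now {'score': 2, 'type': 4, 'z': 67}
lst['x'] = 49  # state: {'score': 2, 'type': 4, 'z': 67, 'x': 49}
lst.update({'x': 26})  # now {'score': 2, 'type': 4, 'z': 67, 'x': 26}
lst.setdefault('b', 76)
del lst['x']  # {'score': 2, 'type': 4, 'z': 67, 'b': 76}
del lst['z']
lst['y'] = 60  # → {'score': 2, 'type': 4, 'b': 76, 'y': 60}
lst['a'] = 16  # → {'score': 2, 'type': 4, 'b': 76, 'y': 60, 'a': 16}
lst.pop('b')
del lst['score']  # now {'type': 4, 'y': 60, 'a': 16}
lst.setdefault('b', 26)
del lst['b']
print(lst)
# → {'type': 4, 'y': 60, 'a': 16}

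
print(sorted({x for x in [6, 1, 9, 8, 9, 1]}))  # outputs [1, 6, 8, 9]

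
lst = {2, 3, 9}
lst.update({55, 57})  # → {2, 3, 9, 55, 57}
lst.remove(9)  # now {2, 3, 55, 57}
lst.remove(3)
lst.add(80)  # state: {2, 55, 57, 80}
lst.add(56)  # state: {2, 55, 56, 57, 80}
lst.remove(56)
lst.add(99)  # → {2, 55, 57, 80, 99}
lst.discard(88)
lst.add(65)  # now {2, 55, 57, 65, 80, 99}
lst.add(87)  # {2, 55, 57, 65, 80, 87, 99}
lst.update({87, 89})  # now {2, 55, 57, 65, 80, 87, 89, 99}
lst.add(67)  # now {2, 55, 57, 65, 67, 80, 87, 89, 99}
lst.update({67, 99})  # {2, 55, 57, 65, 67, 80, 87, 89, 99}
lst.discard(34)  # {2, 55, 57, 65, 67, 80, 87, 89, 99}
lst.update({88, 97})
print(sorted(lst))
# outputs [2, 55, 57, 65, 67, 80, 87, 88, 89, 97, 99]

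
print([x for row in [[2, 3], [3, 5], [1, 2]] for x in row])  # [2, 3, 3, 5, 1, 2]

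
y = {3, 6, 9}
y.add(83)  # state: {3, 6, 9, 83}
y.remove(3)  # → {6, 9, 83}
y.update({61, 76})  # {6, 9, 61, 76, 83}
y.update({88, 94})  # {6, 9, 61, 76, 83, 88, 94}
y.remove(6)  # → {9, 61, 76, 83, 88, 94}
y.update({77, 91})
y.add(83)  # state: {9, 61, 76, 77, 83, 88, 91, 94}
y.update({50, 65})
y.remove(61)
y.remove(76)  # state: {9, 50, 65, 77, 83, 88, 91, 94}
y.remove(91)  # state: {9, 50, 65, 77, 83, 88, 94}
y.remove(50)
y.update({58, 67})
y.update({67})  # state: {9, 58, 65, 67, 77, 83, 88, 94}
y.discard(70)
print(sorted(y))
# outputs [9, 58, 65, 67, 77, 83, 88, 94]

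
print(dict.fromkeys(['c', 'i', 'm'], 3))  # {'c': 3, 'i': 3, 'm': 3}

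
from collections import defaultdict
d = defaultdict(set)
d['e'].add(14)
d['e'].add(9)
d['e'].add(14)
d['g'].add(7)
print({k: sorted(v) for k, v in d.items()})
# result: {'e': [9, 14], 'g': [7]}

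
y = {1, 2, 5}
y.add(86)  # {1, 2, 5, 86}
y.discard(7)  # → {1, 2, 5, 86}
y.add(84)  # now {1, 2, 5, 84, 86}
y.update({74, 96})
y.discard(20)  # {1, 2, 5, 74, 84, 86, 96}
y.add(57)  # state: {1, 2, 5, 57, 74, 84, 86, 96}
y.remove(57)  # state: {1, 2, 5, 74, 84, 86, 96}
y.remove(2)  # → {1, 5, 74, 84, 86, 96}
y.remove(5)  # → {1, 74, 84, 86, 96}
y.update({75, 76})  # {1, 74, 75, 76, 84, 86, 96}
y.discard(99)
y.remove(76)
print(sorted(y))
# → [1, 74, 75, 84, 86, 96]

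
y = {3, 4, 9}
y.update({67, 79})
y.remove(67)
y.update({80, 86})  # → {3, 4, 9, 79, 80, 86}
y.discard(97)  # {3, 4, 9, 79, 80, 86}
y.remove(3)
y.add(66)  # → {4, 9, 66, 79, 80, 86}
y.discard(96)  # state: {4, 9, 66, 79, 80, 86}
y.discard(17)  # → {4, 9, 66, 79, 80, 86}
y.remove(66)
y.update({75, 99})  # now {4, 9, 75, 79, 80, 86, 99}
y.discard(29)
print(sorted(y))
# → [4, 9, 75, 79, 80, 86, 99]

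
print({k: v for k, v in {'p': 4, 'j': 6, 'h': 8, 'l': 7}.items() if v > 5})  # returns {'j': 6, 'h': 8, 'l': 7}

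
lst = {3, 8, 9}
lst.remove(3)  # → {8, 9}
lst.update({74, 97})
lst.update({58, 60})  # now {8, 9, 58, 60, 74, 97}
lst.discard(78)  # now {8, 9, 58, 60, 74, 97}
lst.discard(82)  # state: {8, 9, 58, 60, 74, 97}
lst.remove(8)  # {9, 58, 60, 74, 97}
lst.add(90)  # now {9, 58, 60, 74, 90, 97}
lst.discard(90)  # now {9, 58, 60, 74, 97}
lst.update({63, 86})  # {9, 58, 60, 63, 74, 86, 97}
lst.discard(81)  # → {9, 58, 60, 63, 74, 86, 97}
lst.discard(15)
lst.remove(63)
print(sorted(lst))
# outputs [9, 58, 60, 74, 86, 97]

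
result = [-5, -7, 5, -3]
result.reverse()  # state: [-3, 5, -7, -5]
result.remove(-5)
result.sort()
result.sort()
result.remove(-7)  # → [-3, 5]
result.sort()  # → [-3, 5]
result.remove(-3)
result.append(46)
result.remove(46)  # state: [5]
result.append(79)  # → [5, 79]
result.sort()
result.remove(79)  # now [5]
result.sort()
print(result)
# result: [5]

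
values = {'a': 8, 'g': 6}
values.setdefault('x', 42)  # 42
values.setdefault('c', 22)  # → 22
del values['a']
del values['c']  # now {'g': 6, 'x': 42}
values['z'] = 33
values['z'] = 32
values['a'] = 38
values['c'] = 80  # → {'g': 6, 'x': 42, 'z': 32, 'a': 38, 'c': 80}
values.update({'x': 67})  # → {'g': 6, 'x': 67, 'z': 32, 'a': 38, 'c': 80}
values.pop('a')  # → 38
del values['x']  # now {'g': 6, 'z': 32, 'c': 80}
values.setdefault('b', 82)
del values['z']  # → {'g': 6, 'c': 80, 'b': 82}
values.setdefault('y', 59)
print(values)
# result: {'g': 6, 'c': 80, 'b': 82, 'y': 59}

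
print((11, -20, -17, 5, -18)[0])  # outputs 11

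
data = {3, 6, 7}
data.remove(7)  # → {3, 6}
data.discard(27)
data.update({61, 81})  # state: {3, 6, 61, 81}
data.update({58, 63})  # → {3, 6, 58, 61, 63, 81}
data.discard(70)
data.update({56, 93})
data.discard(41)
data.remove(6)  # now {3, 56, 58, 61, 63, 81, 93}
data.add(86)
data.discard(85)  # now {3, 56, 58, 61, 63, 81, 86, 93}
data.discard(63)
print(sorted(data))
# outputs [3, 56, 58, 61, 81, 86, 93]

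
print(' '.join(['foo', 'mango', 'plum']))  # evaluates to foo mango plum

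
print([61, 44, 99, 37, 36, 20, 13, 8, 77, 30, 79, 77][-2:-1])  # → [79]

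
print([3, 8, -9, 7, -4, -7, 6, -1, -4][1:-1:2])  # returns [8, 7, -7, -1]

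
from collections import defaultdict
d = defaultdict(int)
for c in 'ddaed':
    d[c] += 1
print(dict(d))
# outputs {'d': 3, 'a': 1, 'e': 1}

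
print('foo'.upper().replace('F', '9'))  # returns 9OO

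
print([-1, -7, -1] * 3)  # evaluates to [-1, -7, -1, -1, -7, -1, -1, -7, -1]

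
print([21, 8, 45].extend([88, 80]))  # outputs None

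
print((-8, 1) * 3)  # (-8, 1, -8, 1, -8, 1)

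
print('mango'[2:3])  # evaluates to n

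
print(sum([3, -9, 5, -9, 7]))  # -3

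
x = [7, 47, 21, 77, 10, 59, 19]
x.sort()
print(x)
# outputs [7, 10, 19, 21, 47, 59, 77]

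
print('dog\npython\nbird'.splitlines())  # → ['dog', 'python', 'bird']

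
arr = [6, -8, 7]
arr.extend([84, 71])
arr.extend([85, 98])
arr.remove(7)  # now [6, -8, 84, 71, 85, 98]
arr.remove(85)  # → [6, -8, 84, 71, 98]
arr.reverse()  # [98, 71, 84, -8, 6]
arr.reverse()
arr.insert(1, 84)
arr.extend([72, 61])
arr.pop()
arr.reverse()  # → [72, 98, 71, 84, -8, 84, 6]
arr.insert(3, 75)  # [72, 98, 71, 75, 84, -8, 84, 6]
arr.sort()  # [-8, 6, 71, 72, 75, 84, 84, 98]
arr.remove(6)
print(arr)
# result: [-8, 71, 72, 75, 84, 84, 98]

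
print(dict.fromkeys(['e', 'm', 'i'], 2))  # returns {'e': 2, 'm': 2, 'i': 2}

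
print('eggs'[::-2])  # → sg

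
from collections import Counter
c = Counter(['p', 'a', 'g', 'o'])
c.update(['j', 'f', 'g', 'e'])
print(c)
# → Counter({'g': 2, 'p': 1, 'a': 1, 'o': 1, 'j': 1, 'f': 1, 'e': 1})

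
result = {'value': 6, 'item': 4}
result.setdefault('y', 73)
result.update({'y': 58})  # {'value': 6, 'item': 4, 'y': 58}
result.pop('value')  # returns 6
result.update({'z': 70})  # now {'item': 4, 'y': 58, 'z': 70}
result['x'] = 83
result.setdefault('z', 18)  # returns 70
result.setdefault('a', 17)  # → 17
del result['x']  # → {'item': 4, 'y': 58, 'z': 70, 'a': 17}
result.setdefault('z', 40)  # 70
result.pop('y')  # 58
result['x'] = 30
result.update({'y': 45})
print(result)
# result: {'item': 4, 'z': 70, 'a': 17, 'x': 30, 'y': 45}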